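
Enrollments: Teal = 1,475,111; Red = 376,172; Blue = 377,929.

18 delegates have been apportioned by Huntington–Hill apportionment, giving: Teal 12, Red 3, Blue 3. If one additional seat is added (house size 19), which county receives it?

Priority for the next seat is population ÷ (√(s·(s+1))).
Priorities: Teal 118103.401, Red 108591.503, Blue 109098.705.
Highest priority: Teal.

Teal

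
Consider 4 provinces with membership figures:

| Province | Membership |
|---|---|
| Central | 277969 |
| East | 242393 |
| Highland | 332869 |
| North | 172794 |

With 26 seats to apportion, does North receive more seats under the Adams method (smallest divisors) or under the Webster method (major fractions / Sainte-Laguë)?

Adams: Central 7, East 6, Highland 8, North 5.
Webster: Central 7, East 6, Highland 9, North 4.
North gets 5 under Adams and 4 under Webster.

Adams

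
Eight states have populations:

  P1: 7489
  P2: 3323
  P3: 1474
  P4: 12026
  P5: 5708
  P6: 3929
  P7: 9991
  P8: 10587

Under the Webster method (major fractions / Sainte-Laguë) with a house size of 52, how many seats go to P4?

12

Standard divisor 54527/52 ≈ 1048.596; standard quotas: P1 7.142, P2 3.169, P3 1.406, P4 11.469, P5 5.443, P6 3.747, P7 9.528, P8 10.096.
Rounding to the nearest integer gives 7, 3, 1, 11, 5, 4, 10, 10 = 51 seats, so the divisor must be adjusted.
With modified divisor 1042: modified quotas P1 7.187, P2 3.189, P3 1.415, P4 11.541, P5 5.478, P6 3.771, P7 9.588, P8 10.160.
Rounding to the nearest integer: P1 7, P2 3, P3 1, P4 12, P5 5, P6 4, P7 10, P8 10 (total 52).
P4 receives 12.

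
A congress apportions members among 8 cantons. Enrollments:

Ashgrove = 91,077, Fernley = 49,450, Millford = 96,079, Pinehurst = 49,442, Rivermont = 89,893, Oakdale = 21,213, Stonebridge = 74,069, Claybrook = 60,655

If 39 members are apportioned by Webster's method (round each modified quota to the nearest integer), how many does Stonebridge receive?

Standard divisor 531878/39 ≈ 13637.897; standard quotas: Ashgrove 6.678, Fernley 3.626, Millford 7.045, Pinehurst 3.625, Rivermont 6.591, Oakdale 1.555, Stonebridge 5.431, Claybrook 4.448.
Rounding to the nearest integer gives 7, 4, 7, 4, 7, 2, 5, 4 = 40 seats, so the divisor must be adjusted.
With modified divisor 13900: modified quotas Ashgrove 6.552, Fernley 3.558, Millford 6.912, Pinehurst 3.557, Rivermont 6.467, Oakdale 1.526, Stonebridge 5.329, Claybrook 4.364.
Rounding to the nearest integer: Ashgrove 7, Fernley 4, Millford 7, Pinehurst 4, Rivermont 6, Oakdale 2, Stonebridge 5, Claybrook 4 (total 39).
Stonebridge receives 5.

5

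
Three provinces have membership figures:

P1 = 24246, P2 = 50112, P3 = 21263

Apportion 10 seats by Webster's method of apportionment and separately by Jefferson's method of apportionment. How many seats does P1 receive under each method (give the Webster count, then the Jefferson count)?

3 and 2

Webster: P1 3, P2 5, P3 2.
Jefferson: P1 2, P2 6, P3 2.
P1 gets 3 under Webster and 2 under Jefferson.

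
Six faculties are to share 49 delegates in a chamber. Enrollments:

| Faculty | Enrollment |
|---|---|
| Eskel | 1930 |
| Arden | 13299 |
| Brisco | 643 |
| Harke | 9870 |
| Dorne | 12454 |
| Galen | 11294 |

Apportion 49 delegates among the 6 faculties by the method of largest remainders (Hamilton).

Standard divisor: 49490 ÷ 49 = 1010.
Standard quotas: Eskel 1.9109, Arden 13.1673, Brisco 0.6366, Harke 9.7723, Dorne 12.3307, Galen 11.1822.
Lower quotas: Eskel 1, Arden 13, Brisco 0, Harke 9, Dorne 12, Galen 11 (sum 46, leaving 3 seats).
Remainders in descending order: Eskel 0.9109, Harke 0.7723, Brisco 0.6366, Dorne 0.3307, Galen 0.1822, Arden 0.1673.
Largest remainders: Eskel, Harke, Brisco receive the extra seats.

Eskel 2, Arden 13, Brisco 1, Harke 10, Dorne 12, Galen 11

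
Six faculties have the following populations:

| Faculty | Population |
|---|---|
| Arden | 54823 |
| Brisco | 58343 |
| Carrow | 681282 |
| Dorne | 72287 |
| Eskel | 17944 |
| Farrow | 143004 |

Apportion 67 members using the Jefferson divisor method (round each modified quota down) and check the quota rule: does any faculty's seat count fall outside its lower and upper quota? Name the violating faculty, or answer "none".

Carrow

Standard quotas: Arden 3.574, Brisco 3.804, Carrow 44.416, Dorne 4.713, Eskel 1.170, Farrow 9.323.
Jefferson allocation: Arden 3, Brisco 4, Carrow 46, Dorne 4, Eskel 1, Farrow 9.
Carrow has quota 44.416 (lower 44, upper 45) but receives 46 — outside the quota interval.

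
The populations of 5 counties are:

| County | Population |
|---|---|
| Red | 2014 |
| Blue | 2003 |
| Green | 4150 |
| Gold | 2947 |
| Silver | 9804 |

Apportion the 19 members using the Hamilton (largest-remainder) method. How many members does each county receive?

The standard divisor is 20918/19 ≈ 1100.947.
Standard quotas: Red 1.8293, Blue 1.8193, Green 3.7695, Gold 2.6768, Silver 8.9051.
Lower quotas: Red 1, Blue 1, Green 3, Gold 2, Silver 8 (sum 15, leaving 4 seats).
Remainders in descending order: Silver 0.9051, Red 0.8293, Blue 0.8193, Green 0.7695, Gold 0.6768.
Largest remainders: Silver, Red, Blue, Green receive the extra seats.

Red: 2; Blue: 2; Green: 4; Gold: 2; Silver: 9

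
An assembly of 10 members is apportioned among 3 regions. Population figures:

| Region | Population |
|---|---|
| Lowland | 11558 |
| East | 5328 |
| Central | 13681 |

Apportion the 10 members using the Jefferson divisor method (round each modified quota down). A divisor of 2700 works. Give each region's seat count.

Lowland=4; East=1; Central=5

With modified divisor 2700: modified quotas Lowland 4.281, East 1.973, Central 5.067.
Rounding down: Lowland 4, East 1, Central 5 (total 10).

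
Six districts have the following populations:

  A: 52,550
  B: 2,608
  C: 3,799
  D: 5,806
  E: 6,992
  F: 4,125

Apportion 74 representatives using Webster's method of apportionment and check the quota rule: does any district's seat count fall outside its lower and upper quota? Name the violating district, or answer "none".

A

Standard quotas: A 51.248, B 2.543, C 3.705, D 5.662, E 6.819, F 4.023.
Webster allocation: A 50, B 3, C 4, D 6, E 7, F 4.
A has quota 51.248 (lower 51, upper 52) but receives 50 — outside the quota interval.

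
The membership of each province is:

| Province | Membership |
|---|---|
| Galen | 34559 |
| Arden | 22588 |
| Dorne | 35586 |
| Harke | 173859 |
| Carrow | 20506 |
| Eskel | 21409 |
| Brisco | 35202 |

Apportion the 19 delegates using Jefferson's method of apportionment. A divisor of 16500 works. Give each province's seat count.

With modified divisor 16500: modified quotas Galen 2.094, Arden 1.369, Dorne 2.157, Harke 10.537, Carrow 1.243, Eskel 1.298, Brisco 2.133.
Rounding down: Galen 2, Arden 1, Dorne 2, Harke 10, Carrow 1, Eskel 1, Brisco 2 (total 19).

Galen=2, Arden=1, Dorne=2, Harke=10, Carrow=1, Eskel=1, Brisco=2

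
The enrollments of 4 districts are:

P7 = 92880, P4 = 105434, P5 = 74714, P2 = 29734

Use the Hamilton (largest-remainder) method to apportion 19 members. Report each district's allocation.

The standard divisor is 302762/19 ≈ 15934.842.
Standard quotas: P7 5.8287, P4 6.6166, P5 4.6887, P2 1.8660.
Lower quotas: P7 5, P4 6, P5 4, P2 1 (sum 16, leaving 3 seats).
Remainders in descending order: P2 0.8660, P7 0.8287, P5 0.6887, P4 0.6166.
Largest remainders: P2, P7, P5 receive the extra seats.

P7 6; P4 6; P5 5; P2 2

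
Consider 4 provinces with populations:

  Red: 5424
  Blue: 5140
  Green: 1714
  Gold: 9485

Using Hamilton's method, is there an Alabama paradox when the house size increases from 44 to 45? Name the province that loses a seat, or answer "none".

At 44 seats: Red 11, Blue 10, Green 4, Gold 19.
At 45 seats: Red 11, Blue 11, Green 3, Gold 20.
Green drops from 4 to 3.

Green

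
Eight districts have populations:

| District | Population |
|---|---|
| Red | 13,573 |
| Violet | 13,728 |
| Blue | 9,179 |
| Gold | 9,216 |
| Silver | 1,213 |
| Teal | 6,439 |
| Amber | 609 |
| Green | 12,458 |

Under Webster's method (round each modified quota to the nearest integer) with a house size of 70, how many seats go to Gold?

10

Standard divisor 66415/70 ≈ 948.786; standard quotas: Red 14.306, Violet 14.469, Blue 9.674, Gold 9.713, Silver 1.278, Teal 6.787, Amber 0.642, Green 13.130.
Rounding to the nearest integer gives Red 14, Violet 14, Blue 10, Gold 10, Silver 1, Teal 7, Amber 1, Green 13 — total 70, matching the house size, so no adjustment is needed.
Gold receives 10.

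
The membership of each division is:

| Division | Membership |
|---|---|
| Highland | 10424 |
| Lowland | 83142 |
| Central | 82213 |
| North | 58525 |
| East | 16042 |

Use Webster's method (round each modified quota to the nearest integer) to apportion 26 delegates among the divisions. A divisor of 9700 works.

Highland: 1; Lowland: 9; Central: 8; North: 6; East: 2

With modified divisor 9700: modified quotas Highland 1.075, Lowland 8.571, Central 8.476, North 6.034, East 1.654.
Rounding to the nearest integer: Highland 1, Lowland 9, Central 8, North 6, East 2 (total 26).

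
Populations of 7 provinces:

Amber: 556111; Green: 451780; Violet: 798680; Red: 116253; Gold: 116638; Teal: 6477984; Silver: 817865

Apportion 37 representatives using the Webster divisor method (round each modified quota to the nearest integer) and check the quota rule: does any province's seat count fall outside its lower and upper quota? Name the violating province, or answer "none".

Teal

Standard quotas: Amber 2.204, Green 1.791, Violet 3.166, Red 0.461, Gold 0.462, Teal 25.675, Silver 3.242.
Webster allocation: Amber 2, Green 2, Violet 3, Red 0, Gold 0, Teal 27, Silver 3.
Teal has quota 25.675 (lower 25, upper 26) but receives 27 — outside the quota interval.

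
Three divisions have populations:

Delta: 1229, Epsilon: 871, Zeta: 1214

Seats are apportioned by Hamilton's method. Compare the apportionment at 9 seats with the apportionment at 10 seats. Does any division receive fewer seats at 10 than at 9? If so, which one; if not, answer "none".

At 9 seats: Delta 3, Epsilon 3, Zeta 3.
At 10 seats: Delta 4, Epsilon 2, Zeta 4.
Epsilon drops from 3 to 2.

Epsilon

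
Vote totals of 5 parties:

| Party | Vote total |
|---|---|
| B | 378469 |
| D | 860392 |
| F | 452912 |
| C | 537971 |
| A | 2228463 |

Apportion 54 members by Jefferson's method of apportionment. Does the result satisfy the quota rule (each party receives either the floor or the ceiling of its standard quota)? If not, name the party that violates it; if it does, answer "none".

A

Standard quotas: B 4.584, D 10.421, F 5.486, C 6.516, A 26.992.
Jefferson allocation: B 4, D 11, F 5, C 6, A 28.
A has quota 26.992 (lower 26, upper 27) but receives 28 — outside the quota interval.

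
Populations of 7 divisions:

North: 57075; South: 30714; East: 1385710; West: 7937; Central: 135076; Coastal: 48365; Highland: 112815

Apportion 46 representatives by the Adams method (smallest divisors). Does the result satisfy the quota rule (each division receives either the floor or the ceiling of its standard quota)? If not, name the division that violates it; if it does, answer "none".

Standard quotas: North 1.477, South 0.795, East 35.857, West 0.205, Central 3.495, Coastal 1.252, Highland 2.919.
Adams allocation: North 2, South 1, East 33, West 1, Central 4, Coastal 2, Highland 3.
East has quota 35.857 (lower 35, upper 36) but receives 33 — outside the quota interval.

East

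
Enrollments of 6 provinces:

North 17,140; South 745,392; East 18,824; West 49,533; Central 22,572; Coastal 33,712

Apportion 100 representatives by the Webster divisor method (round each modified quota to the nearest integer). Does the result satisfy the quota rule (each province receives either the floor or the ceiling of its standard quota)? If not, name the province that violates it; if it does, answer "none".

South

Standard quotas: North 1.932, South 84.019, East 2.122, West 5.583, Central 2.544, Coastal 3.800.
Webster allocation: North 2, South 83, East 2, West 6, Central 3, Coastal 4.
South has quota 84.019 (lower 84, upper 85) but receives 83 — outside the quota interval.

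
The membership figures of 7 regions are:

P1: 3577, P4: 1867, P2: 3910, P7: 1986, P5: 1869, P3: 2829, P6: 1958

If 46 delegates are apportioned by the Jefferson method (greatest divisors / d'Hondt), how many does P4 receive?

5

Standard divisor 17996/46 ≈ 391.217; standard quotas: P1 9.143, P4 4.772, P2 9.994, P7 5.076, P5 4.777, P3 7.231, P6 5.005.
Rounding down gives 9, 4, 9, 5, 4, 7, 5 = 43 seats, so the divisor must be adjusted.
With modified divisor 370: modified quotas P1 9.668, P4 5.046, P2 10.568, P7 5.368, P5 5.051, P3 7.646, P6 5.292.
Rounding down: P1 9, P4 5, P2 10, P7 5, P5 5, P3 7, P6 5 (total 46).
P4 receives 5.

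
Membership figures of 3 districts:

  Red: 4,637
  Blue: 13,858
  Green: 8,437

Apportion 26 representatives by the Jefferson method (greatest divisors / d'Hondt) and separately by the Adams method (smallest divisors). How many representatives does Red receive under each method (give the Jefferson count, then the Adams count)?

4 and 5

Jefferson: Red 4, Blue 14, Green 8.
Adams: Red 5, Blue 13, Green 8.
Red gets 4 under Jefferson and 5 under Adams.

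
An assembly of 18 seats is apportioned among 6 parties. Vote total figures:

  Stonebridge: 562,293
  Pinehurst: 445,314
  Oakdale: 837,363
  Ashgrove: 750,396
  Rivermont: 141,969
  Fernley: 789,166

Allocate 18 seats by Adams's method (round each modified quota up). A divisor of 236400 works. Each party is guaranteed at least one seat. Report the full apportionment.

Stonebridge=3, Pinehurst=2, Oakdale=4, Ashgrove=4, Rivermont=1, Fernley=4

With modified divisor 236400: modified quotas Stonebridge 2.379, Pinehurst 1.884, Oakdale 3.542, Ashgrove 3.174, Rivermont 0.601, Fernley 3.338.
Rounding up: Stonebridge 3, Pinehurst 2, Oakdale 4, Ashgrove 4, Rivermont 1, Fernley 4 (total 18).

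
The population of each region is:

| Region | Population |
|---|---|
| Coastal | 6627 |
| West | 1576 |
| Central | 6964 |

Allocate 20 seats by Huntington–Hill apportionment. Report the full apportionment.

With divisor 758: modified quotas Coastal 8.743, West 2.079, Central 9.187.
Geometric-mean thresholds: Coastal √(8·9)=8.485, West √(2·3)=2.449, Central √(9·10)=9.487.
Each quota rounded against its threshold gives Coastal 9, West 2, Central 9 (total 20).

Coastal 9; West 2; Central 9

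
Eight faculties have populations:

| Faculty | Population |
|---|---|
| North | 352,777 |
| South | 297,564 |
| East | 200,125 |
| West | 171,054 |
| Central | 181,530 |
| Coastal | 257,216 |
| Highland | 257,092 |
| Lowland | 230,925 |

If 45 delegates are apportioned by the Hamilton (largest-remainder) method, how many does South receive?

The standard divisor is 1948283/45 ≈ 43295.178.
Standard quotas: North 8.1482, South 6.8729, East 4.6223, West 3.9509, Central 4.1928, Coastal 5.9410, Highland 5.9381, Lowland 5.3337.
Lower quotas: North 8, South 6, East 4, West 3, Central 4, Coastal 5, Highland 5, Lowland 5 (sum 40, leaving 5 seats).
Remainders in descending order: West 0.9509, Coastal 0.9410, Highland 0.9381, South 0.8729, East 0.6223, Lowland 0.3337, Central 0.1928, North 0.1482.
The surplus seats go to West, Coastal, Highland, South, East.
South receives 7.

7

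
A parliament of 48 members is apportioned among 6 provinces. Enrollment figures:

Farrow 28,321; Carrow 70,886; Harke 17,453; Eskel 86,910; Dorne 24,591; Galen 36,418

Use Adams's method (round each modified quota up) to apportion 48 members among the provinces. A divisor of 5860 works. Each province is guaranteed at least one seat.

Farrow 5; Carrow 13; Harke 3; Eskel 15; Dorne 5; Galen 7

With modified divisor 5860: modified quotas Farrow 4.833, Carrow 12.097, Harke 2.978, Eskel 14.831, Dorne 4.196, Galen 6.215.
Rounding up: Farrow 5, Carrow 13, Harke 3, Eskel 15, Dorne 5, Galen 7 (total 48).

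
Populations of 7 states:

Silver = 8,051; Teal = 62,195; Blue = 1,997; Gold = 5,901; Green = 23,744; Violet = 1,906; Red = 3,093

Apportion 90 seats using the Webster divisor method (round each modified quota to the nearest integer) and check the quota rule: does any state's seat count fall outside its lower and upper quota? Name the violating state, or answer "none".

Teal

Standard quotas: Silver 6.779, Teal 52.369, Blue 1.681, Gold 4.969, Green 19.993, Violet 1.605, Red 2.604.
Webster allocation: Silver 7, Teal 51, Blue 2, Gold 5, Green 20, Violet 2, Red 3.
Teal has quota 52.369 (lower 52, upper 53) but receives 51 — outside the quota interval.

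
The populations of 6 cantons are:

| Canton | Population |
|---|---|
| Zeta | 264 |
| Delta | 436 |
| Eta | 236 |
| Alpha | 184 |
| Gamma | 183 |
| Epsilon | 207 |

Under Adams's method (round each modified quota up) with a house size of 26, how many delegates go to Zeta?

5

Standard divisor 1510/26 ≈ 58.077; standard quotas: Zeta 4.546, Delta 7.507, Eta 4.064, Alpha 3.168, Gamma 3.151, Epsilon 3.564.
Rounding up gives 5, 8, 5, 4, 4, 4 = 30 seats, so the divisor must be adjusted.
With modified divisor 64: modified quotas Zeta 4.125, Delta 6.812, Eta 3.688, Alpha 2.875, Gamma 2.859, Epsilon 3.234.
Rounding up: Zeta 5, Delta 7, Eta 4, Alpha 3, Gamma 3, Epsilon 4 (total 26).
Zeta receives 5.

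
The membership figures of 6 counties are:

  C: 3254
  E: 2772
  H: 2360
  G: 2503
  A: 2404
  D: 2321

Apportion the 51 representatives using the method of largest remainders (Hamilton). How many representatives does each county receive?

C=11; E=9; H=8; G=8; A=8; D=7

Standard divisor: 15614 ÷ 51 ≈ 306.157.
Standard quotas: C 10.629, E 9.054, H 7.708, G 8.176, A 7.852, D 7.581.
Lower quotas: C 10, E 9, H 7, G 8, A 7, D 7 (sum 48, leaving 3 seats).
Remainders in descending order: A 0.852, H 0.708, C 0.629, D 0.581, G 0.176, E 0.054.
Largest remainders: A, H, C receive the extra seats.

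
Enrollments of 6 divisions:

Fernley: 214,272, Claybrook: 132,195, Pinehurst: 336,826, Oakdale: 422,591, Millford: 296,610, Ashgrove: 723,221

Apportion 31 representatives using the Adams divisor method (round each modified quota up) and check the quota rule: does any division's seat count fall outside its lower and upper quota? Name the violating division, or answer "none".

Standard quotas: Fernley 3.125, Claybrook 1.928, Pinehurst 4.912, Oakdale 6.163, Millford 4.326, Ashgrove 10.547.
Adams allocation: Fernley 3, Claybrook 2, Pinehurst 5, Oakdale 6, Millford 5, Ashgrove 10.
Every allocation lies between the lower and upper quota.

none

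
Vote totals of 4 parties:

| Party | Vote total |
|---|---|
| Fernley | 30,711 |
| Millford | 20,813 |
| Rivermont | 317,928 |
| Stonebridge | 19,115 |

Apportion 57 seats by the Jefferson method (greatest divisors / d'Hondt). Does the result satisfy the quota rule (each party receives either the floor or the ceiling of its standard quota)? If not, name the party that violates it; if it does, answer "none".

Rivermont

Standard quotas: Fernley 4.505, Millford 3.053, Rivermont 46.638, Stonebridge 2.804.
Jefferson allocation: Fernley 4, Millford 3, Rivermont 48, Stonebridge 2.
Rivermont has quota 46.638 (lower 46, upper 47) but receives 48 — outside the quota interval.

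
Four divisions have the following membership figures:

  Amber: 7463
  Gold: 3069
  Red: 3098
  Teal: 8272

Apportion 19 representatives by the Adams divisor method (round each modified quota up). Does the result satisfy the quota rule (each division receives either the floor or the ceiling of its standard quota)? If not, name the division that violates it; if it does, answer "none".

none

Standard quotas: Amber 6.474, Gold 2.662, Red 2.688, Teal 7.176.
Adams allocation: Amber 6, Gold 3, Red 3, Teal 7.
Every allocation lies between the lower and upper quota.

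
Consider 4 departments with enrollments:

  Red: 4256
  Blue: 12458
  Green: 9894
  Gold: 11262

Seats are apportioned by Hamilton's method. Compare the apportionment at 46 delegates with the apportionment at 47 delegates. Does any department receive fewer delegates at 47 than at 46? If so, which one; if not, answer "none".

At 46 seats: Red 5, Blue 15, Green 12, Gold 14.
At 47 seats: Red 5, Blue 16, Green 12, Gold 14.
No department's allocation decreased.

none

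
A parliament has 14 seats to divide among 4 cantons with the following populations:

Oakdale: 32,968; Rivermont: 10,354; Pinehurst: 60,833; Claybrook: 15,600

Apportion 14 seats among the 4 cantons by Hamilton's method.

Oakdale: 4; Rivermont: 1; Pinehurst: 7; Claybrook: 2

Standard divisor: 119755 ÷ 14 ≈ 8553.929.
Standard quotas: Oakdale 3.8541, Rivermont 1.2104, Pinehurst 7.1117, Claybrook 1.8237.
Lower quotas: Oakdale 3, Rivermont 1, Pinehurst 7, Claybrook 1 (sum 12, leaving 2 seats).
Remainders in descending order: Oakdale 0.8541, Claybrook 0.8237, Rivermont 0.2104, Pinehurst 0.1117.
Largest remainders: Oakdale, Claybrook receive the extra seats.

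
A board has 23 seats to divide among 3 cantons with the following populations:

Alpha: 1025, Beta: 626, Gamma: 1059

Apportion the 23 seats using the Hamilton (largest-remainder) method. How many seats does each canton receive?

Alpha 9; Beta 5; Gamma 9

Total 2710; standard divisor 2710/23 ≈ 117.826.
Standard quotas: Alpha 8.699, Beta 5.313, Gamma 8.988.
Lower quotas: Alpha 8, Beta 5, Gamma 8 (sum 21, leaving 2 seats).
Remainders in descending order: Gamma 0.988, Alpha 0.699, Beta 0.313.
Largest remainders: Gamma, Alpha receive the extra seats.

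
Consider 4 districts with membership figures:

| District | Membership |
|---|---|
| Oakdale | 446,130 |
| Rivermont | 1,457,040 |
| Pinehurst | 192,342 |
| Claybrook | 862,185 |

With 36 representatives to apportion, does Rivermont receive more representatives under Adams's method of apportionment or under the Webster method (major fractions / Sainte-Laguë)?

Adams: Oakdale 6, Rivermont 17, Pinehurst 3, Claybrook 10.
Webster: Oakdale 5, Rivermont 18, Pinehurst 2, Claybrook 11.
Rivermont gets 17 under Adams and 18 under Webster.

Webster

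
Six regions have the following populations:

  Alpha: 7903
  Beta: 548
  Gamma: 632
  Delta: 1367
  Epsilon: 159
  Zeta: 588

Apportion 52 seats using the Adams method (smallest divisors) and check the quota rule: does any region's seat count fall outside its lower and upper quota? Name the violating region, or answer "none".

Alpha

Standard quotas: Alpha 36.702, Beta 2.545, Gamma 2.935, Delta 6.348, Epsilon 0.738, Zeta 2.731.
Adams allocation: Alpha 35, Beta 3, Gamma 3, Delta 7, Epsilon 1, Zeta 3.
Alpha has quota 36.702 (lower 36, upper 37) but receives 35 — outside the quota interval.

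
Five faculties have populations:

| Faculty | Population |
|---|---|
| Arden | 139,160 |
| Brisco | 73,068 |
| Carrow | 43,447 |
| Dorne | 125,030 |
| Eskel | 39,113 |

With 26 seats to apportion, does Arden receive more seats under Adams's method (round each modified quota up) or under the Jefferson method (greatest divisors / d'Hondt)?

Jefferson

Adams: Arden 8, Brisco 5, Carrow 3, Dorne 7, Eskel 3.
Jefferson: Arden 9, Brisco 5, Carrow 2, Dorne 8, Eskel 2.
Arden gets 8 under Adams and 9 under Jefferson.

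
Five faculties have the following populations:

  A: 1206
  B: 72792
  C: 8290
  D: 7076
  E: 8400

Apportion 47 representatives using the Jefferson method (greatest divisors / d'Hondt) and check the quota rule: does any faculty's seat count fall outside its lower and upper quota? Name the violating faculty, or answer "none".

B

Standard quotas: A 0.580, B 34.995, C 3.985, D 3.402, E 4.038.
Jefferson allocation: A 0, B 36, C 4, D 3, E 4.
B has quota 34.995 (lower 34, upper 35) but receives 36 — outside the quota interval.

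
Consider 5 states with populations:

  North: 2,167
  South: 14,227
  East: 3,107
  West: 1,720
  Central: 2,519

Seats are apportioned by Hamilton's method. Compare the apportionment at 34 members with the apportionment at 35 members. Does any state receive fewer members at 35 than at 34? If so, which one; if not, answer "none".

West

At 34 seats: North 3, South 20, East 4, West 3, Central 4.
At 35 seats: North 3, South 21, East 5, West 2, Central 4.
West drops from 3 to 2.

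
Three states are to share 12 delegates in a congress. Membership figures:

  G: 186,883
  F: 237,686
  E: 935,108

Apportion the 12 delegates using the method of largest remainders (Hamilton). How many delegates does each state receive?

Standard divisor: 1359677 ÷ 12 ≈ 113306.417.
Standard quotas: G 1.6494, F 2.0977, E 8.2529.
Lower quotas: G 1, F 2, E 8 (sum 11, leaving 1 seat).
Remainders in descending order: G 0.6494, E 0.2529, F 0.0977.
Largest remainder: G receives the extra seat.

G: 2; F: 2; E: 8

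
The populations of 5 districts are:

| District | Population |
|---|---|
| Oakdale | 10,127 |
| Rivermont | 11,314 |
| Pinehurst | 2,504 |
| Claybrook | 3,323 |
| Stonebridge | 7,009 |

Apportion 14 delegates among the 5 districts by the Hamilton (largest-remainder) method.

Oakdale 4; Rivermont 5; Pinehurst 1; Claybrook 1; Stonebridge 3

Total 34277; standard divisor 34277/14 ≈ 2448.357.
Standard quotas: Oakdale 4.1362, Rivermont 4.6211, Pinehurst 1.0227, Claybrook 1.3572, Stonebridge 2.8627.
Lower quotas: Oakdale 4, Rivermont 4, Pinehurst 1, Claybrook 1, Stonebridge 2 (sum 12, leaving 2 seats).
Remainders in descending order: Stonebridge 0.8627, Rivermont 0.6211, Claybrook 0.3572, Oakdale 0.1362, Pinehurst 0.0227.
Largest remainders: Stonebridge, Rivermont receive the extra seats.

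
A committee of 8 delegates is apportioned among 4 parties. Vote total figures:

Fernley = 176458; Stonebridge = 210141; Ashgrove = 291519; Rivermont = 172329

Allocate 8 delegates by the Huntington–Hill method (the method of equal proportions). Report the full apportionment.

Fernley 2; Stonebridge 2; Ashgrove 2; Rivermont 2

With divisor 120434: modified quotas Fernley 1.465, Stonebridge 1.745, Ashgrove 2.421, Rivermont 1.431.
Geometric-mean thresholds: Fernley √(1·2)=1.414, Stonebridge √(1·2)=1.414, Ashgrove √(2·3)=2.449, Rivermont √(1·2)=1.414.
Each quota rounded against its threshold gives Fernley 2, Stonebridge 2, Ashgrove 2, Rivermont 2 (total 8).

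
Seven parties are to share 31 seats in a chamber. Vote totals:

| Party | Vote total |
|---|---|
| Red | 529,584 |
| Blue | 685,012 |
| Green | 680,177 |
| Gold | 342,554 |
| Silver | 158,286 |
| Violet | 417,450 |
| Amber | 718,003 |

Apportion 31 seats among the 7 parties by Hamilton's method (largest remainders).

Standard divisor: 3531066 ÷ 31 ≈ 113905.355.
Standard quotas: Red 4.6493, Blue 6.0139, Green 5.9714, Gold 3.0074, Silver 1.3896, Violet 3.6649, Amber 6.3035.
Lower quotas: Red 4, Blue 6, Green 5, Gold 3, Silver 1, Violet 3, Amber 6 (sum 28, leaving 3 seats).
Remainders in descending order: Green 0.9714, Violet 0.6649, Red 0.6493, Silver 0.3896, Amber 0.3035, Blue 0.0139, Gold 0.0074.
The surplus seats go to Green, Violet, Red.

Red 5; Blue 6; Green 6; Gold 3; Silver 1; Violet 4; Amber 6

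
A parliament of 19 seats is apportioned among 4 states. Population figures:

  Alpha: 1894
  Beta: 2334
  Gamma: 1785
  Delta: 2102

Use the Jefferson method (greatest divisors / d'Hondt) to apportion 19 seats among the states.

Standard divisor 8115/19 ≈ 427.105; standard quotas: Alpha 4.435, Beta 5.465, Gamma 4.179, Delta 4.922.
Rounding down gives 4, 5, 4, 4 = 17 seats, so the divisor must be adjusted.
With modified divisor 384: modified quotas Alpha 4.932, Beta 6.078, Gamma 4.648, Delta 5.474.
Rounding down: Alpha 4, Beta 6, Gamma 4, Delta 5 (total 19).

Alpha 4, Beta 6, Gamma 4, Delta 5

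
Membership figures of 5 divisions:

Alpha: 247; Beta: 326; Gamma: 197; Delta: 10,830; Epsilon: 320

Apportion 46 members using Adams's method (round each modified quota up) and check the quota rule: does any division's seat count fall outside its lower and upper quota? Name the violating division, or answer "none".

Delta

Standard quotas: Alpha 0.953, Beta 1.258, Gamma 0.760, Delta 41.794, Epsilon 1.235.
Adams allocation: Alpha 1, Beta 2, Gamma 1, Delta 40, Epsilon 2.
Delta has quota 41.794 (lower 41, upper 42) but receives 40 — outside the quota interval.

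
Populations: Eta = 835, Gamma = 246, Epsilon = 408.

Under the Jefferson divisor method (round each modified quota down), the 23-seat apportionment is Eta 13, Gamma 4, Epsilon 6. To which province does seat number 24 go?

Priority for the next seat is population ÷ (current seats + 1).
Priorities: Eta 59.643, Gamma 49.200, Epsilon 58.286.
Highest priority: Eta.

Eta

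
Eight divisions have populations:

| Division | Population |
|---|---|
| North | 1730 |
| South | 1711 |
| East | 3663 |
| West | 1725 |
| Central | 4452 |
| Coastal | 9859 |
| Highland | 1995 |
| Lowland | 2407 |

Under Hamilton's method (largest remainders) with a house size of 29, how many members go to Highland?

2

The standard divisor is 27542/29 ≈ 949.724.
Standard quotas: North 1.8216, South 1.8016, East 3.8569, West 1.8163, Central 4.6877, Coastal 10.3809, Highland 2.1006, Lowland 2.5344.
Lower quotas: North 1, South 1, East 3, West 1, Central 4, Coastal 10, Highland 2, Lowland 2 (sum 24, leaving 5 seats).
Remainders in descending order: East 0.8569, North 0.8216, West 0.8163, South 0.8016, Central 0.6877, Lowland 0.5344, Coastal 0.3809, Highland 0.1006.
The surplus seats go to East, North, West, South, Central.
Highland receives 2.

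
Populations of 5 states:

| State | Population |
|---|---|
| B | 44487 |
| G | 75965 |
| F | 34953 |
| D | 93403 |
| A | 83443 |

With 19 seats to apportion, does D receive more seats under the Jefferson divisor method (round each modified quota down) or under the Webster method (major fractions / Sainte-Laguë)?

Jefferson

Jefferson: B 2, G 4, F 2, D 6, A 5.
Webster: B 3, G 4, F 2, D 5, A 5.
D gets 6 under Jefferson and 5 under Webster.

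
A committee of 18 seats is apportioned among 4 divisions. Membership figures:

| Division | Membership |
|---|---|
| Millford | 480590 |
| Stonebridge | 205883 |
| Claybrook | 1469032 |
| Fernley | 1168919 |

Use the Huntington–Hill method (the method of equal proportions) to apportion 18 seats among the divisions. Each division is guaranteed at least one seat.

Millford: 3, Stonebridge: 1, Claybrook: 8, Fernley: 6

With divisor 188284: modified quotas Millford 2.552, Stonebridge 1.093, Claybrook 7.802, Fernley 6.208.
Geometric-mean thresholds: Millford √(2·3)=2.449, Stonebridge √(1·2)=1.414, Claybrook √(7·8)=7.483, Fernley √(6·7)=6.481.
Each quota rounded against its threshold gives Millford 3, Stonebridge 1, Claybrook 8, Fernley 6 (total 18).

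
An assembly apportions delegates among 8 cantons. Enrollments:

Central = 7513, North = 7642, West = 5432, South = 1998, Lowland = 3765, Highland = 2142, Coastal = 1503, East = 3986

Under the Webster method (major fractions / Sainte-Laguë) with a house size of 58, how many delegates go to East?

7

Standard divisor 33981/58 ≈ 585.879; standard quotas: Central 12.823, North 13.044, West 9.272, South 3.410, Lowland 6.426, Highland 3.656, Coastal 2.565, East 6.803.
Rounding to the nearest integer gives Central 13, North 13, West 9, South 3, Lowland 6, Highland 4, Coastal 3, East 7 — total 58, matching the house size, so no adjustment is needed.
East receives 7.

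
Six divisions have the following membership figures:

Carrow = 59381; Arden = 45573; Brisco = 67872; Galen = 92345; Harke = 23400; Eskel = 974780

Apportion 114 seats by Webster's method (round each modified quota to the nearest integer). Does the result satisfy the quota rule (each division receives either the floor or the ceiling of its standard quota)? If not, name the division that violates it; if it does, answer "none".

Eskel

Standard quotas: Carrow 5.358, Arden 4.112, Brisco 6.125, Galen 8.333, Harke 2.112, Eskel 87.960.
Webster allocation: Carrow 5, Arden 4, Brisco 6, Galen 8, Harke 2, Eskel 89.
Eskel has quota 87.960 (lower 87, upper 88) but receives 89 — outside the quota interval.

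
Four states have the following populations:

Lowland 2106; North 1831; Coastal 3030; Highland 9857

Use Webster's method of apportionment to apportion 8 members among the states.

Standard divisor 16824/8 ≈ 2103; standard quotas: Lowland 1.001, North 0.871, Coastal 1.441, Highland 4.687.
Rounding to the nearest integer gives Lowland 1, North 1, Coastal 1, Highland 5 — total 8, matching the house size, so no adjustment is needed.

Lowland 1; North 1; Coastal 1; Highland 5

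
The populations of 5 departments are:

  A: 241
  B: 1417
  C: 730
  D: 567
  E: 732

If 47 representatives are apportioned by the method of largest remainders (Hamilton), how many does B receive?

18

The standard divisor is 3687/47 ≈ 78.447.
Standard quotas: A 3.072, B 18.063, C 9.306, D 7.228, E 9.331.
Lower quotas: A 3, B 18, C 9, D 7, E 9 (sum 46, leaving 1 seat).
Remainders in descending order: E 0.331, C 0.306, D 0.228, A 0.072, B 0.063.
The surplus seat goes to E.
B receives 18.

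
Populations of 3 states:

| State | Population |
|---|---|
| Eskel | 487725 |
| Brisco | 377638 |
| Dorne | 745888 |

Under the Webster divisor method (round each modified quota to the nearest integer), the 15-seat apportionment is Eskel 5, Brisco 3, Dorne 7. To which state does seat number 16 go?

Priority for the next seat is population ÷ (current seats + 0.5).
Priorities: Eskel 88677.273, Brisco 107896.571, Dorne 99451.733.
Highest priority: Brisco.

Brisco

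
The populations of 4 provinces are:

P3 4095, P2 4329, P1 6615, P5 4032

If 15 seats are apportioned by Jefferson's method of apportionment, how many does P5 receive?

Standard divisor 19071/15 ≈ 1271.4; standard quotas: P3 3.221, P2 3.405, P1 5.203, P5 3.171.
Rounding down gives 3, 3, 5, 3 = 14 seats, so the divisor must be adjusted.
With modified divisor 1090: modified quotas P3 3.757, P2 3.972, P1 6.069, P5 3.699.
Rounding down: P3 3, P2 3, P1 6, P5 3 (total 15).
P5 receives 3.

3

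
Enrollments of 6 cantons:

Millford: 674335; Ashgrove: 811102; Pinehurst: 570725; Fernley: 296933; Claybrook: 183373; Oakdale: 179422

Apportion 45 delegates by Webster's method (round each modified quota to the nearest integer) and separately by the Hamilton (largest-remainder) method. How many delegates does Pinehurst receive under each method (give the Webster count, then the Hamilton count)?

9 and 10

Webster: Millford 11, Ashgrove 14, Pinehurst 9, Fernley 5, Claybrook 3, Oakdale 3.
Hamilton: Millford 11, Ashgrove 13, Pinehurst 10, Fernley 5, Claybrook 3, Oakdale 3.
Pinehurst gets 9 under Webster and 10 under Hamilton.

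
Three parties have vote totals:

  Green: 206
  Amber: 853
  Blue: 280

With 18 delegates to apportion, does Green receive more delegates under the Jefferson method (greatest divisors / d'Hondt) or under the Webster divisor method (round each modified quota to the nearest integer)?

Webster

Jefferson: Green 2, Amber 12, Blue 4.
Webster: Green 3, Amber 11, Blue 4.
Green gets 2 under Jefferson and 3 under Webster.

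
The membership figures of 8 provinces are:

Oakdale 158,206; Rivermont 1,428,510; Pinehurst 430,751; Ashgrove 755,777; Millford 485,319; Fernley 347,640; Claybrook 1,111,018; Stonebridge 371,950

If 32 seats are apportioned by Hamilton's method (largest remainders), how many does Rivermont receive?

Total 5089171; standard divisor 5089171/32 ≈ 159036.594.
Standard quotas: Oakdale 0.9948, Rivermont 8.9823, Pinehurst 2.7085, Ashgrove 4.7522, Millford 3.0516, Fernley 2.1859, Claybrook 6.9859, Stonebridge 2.3388.
Lower quotas: Oakdale 0, Rivermont 8, Pinehurst 2, Ashgrove 4, Millford 3, Fernley 2, Claybrook 6, Stonebridge 2 (sum 27, leaving 5 seats).
Remainders in descending order: Oakdale 0.9948, Claybrook 0.9859, Rivermont 0.9823, Ashgrove 0.7522, Pinehurst 0.7085, Stonebridge 0.3388, Fernley 0.1859, Millford 0.0516.
Largest remainders: Oakdale, Claybrook, Rivermont, Ashgrove, Pinehurst receive the extra seats.
Rivermont receives 9.

9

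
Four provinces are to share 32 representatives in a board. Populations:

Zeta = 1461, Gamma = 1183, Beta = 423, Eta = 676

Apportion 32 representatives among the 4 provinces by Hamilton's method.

Zeta: 12; Gamma: 10; Beta: 4; Eta: 6

Standard divisor: 3743 ÷ 32 ≈ 116.969.
Standard quotas: Zeta 12.491, Gamma 10.114, Beta 3.616, Eta 5.779.
Lower quotas: Zeta 12, Gamma 10, Beta 3, Eta 5 (sum 30, leaving 2 seats).
Remainders in descending order: Eta 0.779, Beta 0.616, Zeta 0.491, Gamma 0.114.
Largest remainders: Eta, Beta receive the extra seats.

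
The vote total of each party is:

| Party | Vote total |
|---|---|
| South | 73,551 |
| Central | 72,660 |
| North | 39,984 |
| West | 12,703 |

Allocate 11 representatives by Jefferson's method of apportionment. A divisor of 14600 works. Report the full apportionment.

With modified divisor 14600: modified quotas South 5.038, Central 4.977, North 2.739, West 0.870.
Rounding down: South 5, Central 4, North 2, West 0 (total 11).

South 5, Central 4, North 2, West 0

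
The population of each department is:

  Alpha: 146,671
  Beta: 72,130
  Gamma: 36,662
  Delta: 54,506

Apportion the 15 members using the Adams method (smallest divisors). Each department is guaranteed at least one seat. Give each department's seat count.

Alpha 7, Beta 3, Gamma 2, Delta 3

Standard divisor 309969/15 ≈ 20664.6; standard quotas: Alpha 7.098, Beta 3.491, Gamma 1.774, Delta 2.638.
Rounding up gives 8, 4, 2, 3 = 17 seats, so the divisor must be adjusted.
With modified divisor 24240: modified quotas Alpha 6.051, Beta 2.976, Gamma 1.512, Delta 2.249.
Rounding up: Alpha 7, Beta 3, Gamma 2, Delta 3 (total 15).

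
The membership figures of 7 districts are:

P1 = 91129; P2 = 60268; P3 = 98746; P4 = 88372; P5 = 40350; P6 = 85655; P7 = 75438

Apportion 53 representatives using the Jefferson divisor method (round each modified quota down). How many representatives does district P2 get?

Standard divisor 539958/53 ≈ 10187.887; standard quotas: P1 8.945, P2 5.916, P3 9.692, P4 8.674, P5 3.961, P6 8.408, P7 7.405.
Rounding down gives 8, 5, 9, 8, 3, 8, 7 = 48 seats, so the divisor must be adjusted.
With modified divisor 9700: modified quotas P1 9.395, P2 6.213, P3 10.180, P4 9.111, P5 4.160, P6 8.830, P7 7.777.
Rounding down: P1 9, P2 6, P3 10, P4 9, P5 4, P6 8, P7 7 (total 53).
P2 receives 6.

6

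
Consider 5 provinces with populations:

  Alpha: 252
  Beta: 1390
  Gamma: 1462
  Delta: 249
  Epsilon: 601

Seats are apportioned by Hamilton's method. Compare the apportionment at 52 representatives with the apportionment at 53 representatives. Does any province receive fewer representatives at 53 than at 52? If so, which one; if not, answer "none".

At 52 seats: Alpha 4, Beta 18, Gamma 19, Delta 3, Epsilon 8.
At 53 seats: Alpha 3, Beta 19, Gamma 20, Delta 3, Epsilon 8.
Alpha drops from 4 to 3.

Alpha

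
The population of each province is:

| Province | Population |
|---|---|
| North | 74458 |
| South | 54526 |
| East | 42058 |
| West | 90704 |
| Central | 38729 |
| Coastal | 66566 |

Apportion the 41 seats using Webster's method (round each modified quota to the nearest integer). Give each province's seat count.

North=8, South=6, East=5, West=10, Central=4, Coastal=8

Standard divisor 367041/41 ≈ 8952.22; standard quotas: North 8.317, South 6.091, East 4.698, West 10.132, Central 4.326, Coastal 7.436.
Rounding to the nearest integer gives 8, 6, 5, 10, 4, 7 = 40 seats, so the divisor must be adjusted.
With modified divisor 8800: modified quotas North 8.461, South 6.196, East 4.779, West 10.307, Central 4.401, Coastal 7.564.
Rounding to the nearest integer: North 8, South 6, East 5, West 10, Central 4, Coastal 8 (total 41).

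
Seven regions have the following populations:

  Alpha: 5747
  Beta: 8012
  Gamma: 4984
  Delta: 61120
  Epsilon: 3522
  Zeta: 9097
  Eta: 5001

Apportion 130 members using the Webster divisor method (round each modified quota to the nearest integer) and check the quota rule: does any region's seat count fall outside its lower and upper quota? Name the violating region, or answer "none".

Standard quotas: Alpha 7.664, Beta 10.685, Gamma 6.646, Delta 81.508, Epsilon 4.697, Zeta 12.131, Eta 6.669.
Webster allocation: Alpha 8, Beta 11, Gamma 7, Delta 80, Epsilon 5, Zeta 12, Eta 7.
Delta has quota 81.508 (lower 81, upper 82) but receives 80 — outside the quota interval.

Delta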